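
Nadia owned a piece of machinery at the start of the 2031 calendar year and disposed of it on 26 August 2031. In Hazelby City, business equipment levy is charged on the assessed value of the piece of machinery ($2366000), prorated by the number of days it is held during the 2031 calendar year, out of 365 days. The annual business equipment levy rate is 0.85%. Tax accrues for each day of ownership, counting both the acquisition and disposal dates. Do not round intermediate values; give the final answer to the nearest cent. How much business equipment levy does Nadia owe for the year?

$13113.47

Days held (1 January – 26 August 2031): 238 out of 365
Tax = $2366000 × 0.85% × 238/365 = $13113.4740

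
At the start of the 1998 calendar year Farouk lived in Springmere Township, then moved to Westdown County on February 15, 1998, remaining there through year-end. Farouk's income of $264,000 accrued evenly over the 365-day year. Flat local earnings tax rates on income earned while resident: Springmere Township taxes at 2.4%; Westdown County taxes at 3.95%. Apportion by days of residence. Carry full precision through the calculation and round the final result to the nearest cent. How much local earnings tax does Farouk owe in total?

Springmere Township, January 1 – February 14, 1998: 45 days → $264,000 × 2.4% × 45/365 = $781.1507
Westdown County, February 15 – December 31, 1998: 320 days → $264,000 × 3.95% × 320/365 = $9,142.3562
Total = $9,923.5068

$9,923.51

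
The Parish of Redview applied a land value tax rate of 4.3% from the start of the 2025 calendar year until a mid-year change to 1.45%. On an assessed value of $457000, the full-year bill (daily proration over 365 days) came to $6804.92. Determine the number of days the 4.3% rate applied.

Let d = days at the first rate; then 365 − d days at the second rate.
$457000 × [4.3%·d + 1.45%·(365−d)] / 365 = $6804.92
Solving gives d = 5, so the new rate took effect on 6 Jan 2025.

5 days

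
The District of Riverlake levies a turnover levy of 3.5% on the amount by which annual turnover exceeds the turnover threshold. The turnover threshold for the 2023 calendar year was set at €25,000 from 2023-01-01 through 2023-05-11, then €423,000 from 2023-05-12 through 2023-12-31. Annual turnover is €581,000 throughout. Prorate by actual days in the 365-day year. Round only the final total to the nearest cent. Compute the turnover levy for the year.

2023-01-01 to 2023-05-11: 131 days, exemption €25,000 → (€581,000 − €25,000) × 3.5% × 131/365 = €6,984.2740
2023-05-12 to 2023-12-31: 234 days, exemption €423,000 → (€581,000 − €423,000) × 3.5% × 234/365 = €3,545.2603
Total = €10,529.5342

€10,529.53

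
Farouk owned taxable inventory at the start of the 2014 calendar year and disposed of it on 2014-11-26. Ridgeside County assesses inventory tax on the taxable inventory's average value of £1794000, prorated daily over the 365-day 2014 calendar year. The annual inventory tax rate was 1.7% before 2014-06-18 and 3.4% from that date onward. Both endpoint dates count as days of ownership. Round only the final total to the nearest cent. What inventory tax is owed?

£41109.63

2014-01-01 to 2014-06-17: 168 days at 1.7% → £1794000 × 1.7% × 168/365 = £14037.4356
2014-06-18 to 2014-11-26: 162 days at 3.4% → £1794000 × 3.4% × 162/365 = £27072.1973
Total = £41109.6329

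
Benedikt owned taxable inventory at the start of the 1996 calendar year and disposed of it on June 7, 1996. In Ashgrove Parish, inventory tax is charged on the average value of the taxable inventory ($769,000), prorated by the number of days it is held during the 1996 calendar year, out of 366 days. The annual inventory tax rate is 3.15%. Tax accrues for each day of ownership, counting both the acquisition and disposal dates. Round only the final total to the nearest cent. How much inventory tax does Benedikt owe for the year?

$10,523.32

Days held (January 1 – June 7, 1996): 159 out of 366
Tax = $769,000 × 3.15% × 159/366 = $10,523.3238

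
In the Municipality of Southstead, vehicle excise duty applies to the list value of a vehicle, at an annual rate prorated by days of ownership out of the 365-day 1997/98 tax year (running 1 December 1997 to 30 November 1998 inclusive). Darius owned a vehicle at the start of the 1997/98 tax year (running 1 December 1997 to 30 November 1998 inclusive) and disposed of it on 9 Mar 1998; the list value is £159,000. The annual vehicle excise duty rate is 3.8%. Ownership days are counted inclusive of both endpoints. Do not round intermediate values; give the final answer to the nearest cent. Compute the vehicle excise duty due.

Days held (1 Dec 1997 – 9 Mar 1998): 99 out of 365
Tax = £159,000 × 3.8% × 99/365 = £1,638.7890

£1,638.79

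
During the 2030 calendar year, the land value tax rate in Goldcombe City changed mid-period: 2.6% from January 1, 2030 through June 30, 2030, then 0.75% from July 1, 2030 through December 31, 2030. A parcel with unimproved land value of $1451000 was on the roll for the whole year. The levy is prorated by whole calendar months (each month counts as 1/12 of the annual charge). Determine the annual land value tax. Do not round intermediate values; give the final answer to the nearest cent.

$24304.25

January 1 – June 30, 2030: 6 months at 2.6% → $1451000 × 2.6% × 6/12 = $18863.0000
July 1 – December 31, 2030: 6 months at 0.75% → $1451000 × 0.75% × 6/12 = $5441.2500
Total = $24304.2500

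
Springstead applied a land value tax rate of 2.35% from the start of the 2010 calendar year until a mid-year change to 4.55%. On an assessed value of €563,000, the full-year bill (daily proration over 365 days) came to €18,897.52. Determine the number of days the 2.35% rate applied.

Let d = days at the first rate; then 365 − d days at the second rate.
€563,000 × [2.35%·d + 4.55%·(365−d)] / 365 = €18,897.52
Solving gives d = 198, so the new rate took effect on 18 Jul 2010.

198 days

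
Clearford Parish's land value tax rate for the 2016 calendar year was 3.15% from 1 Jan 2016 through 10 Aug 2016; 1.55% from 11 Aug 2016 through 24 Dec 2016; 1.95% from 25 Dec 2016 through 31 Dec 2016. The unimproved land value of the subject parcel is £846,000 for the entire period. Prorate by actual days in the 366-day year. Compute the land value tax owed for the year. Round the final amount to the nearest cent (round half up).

1 Jan – 10 Aug 2016: 223 days at 3.15% → £846,000 × 3.15% × 223/366 = £16,236.9590
11 Aug – 24 Dec 2016: 136 days at 1.55% → £846,000 × 1.55% × 136/366 = £4,872.5902
25 Dec – 31 Dec 2016: 7 days at 1.95% → £846,000 × 1.95% × 7/366 = £315.5164
Total = £21,425.0656

£21,425.07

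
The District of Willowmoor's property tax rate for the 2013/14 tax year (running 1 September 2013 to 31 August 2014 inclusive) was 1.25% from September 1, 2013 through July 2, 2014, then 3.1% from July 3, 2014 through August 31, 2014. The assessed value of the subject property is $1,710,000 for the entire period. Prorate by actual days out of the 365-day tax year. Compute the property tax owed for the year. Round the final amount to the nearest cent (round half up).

September 1, 2013 – July 2, 2014: 305 days at 1.25% → $1,710,000 × 1.25% × 305/365 = $17,861.3014
July 3 – August 31, 2014: 60 days at 3.1% → $1,710,000 × 3.1% × 60/365 = $8,713.9726
Total = $26,575.2740

$26,575.27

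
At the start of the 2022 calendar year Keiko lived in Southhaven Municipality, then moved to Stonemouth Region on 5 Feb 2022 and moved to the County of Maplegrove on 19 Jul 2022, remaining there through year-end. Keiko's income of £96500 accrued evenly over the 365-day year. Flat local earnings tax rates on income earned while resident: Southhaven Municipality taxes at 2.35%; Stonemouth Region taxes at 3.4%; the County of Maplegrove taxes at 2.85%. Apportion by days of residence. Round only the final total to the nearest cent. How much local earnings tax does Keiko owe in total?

£2942.46

Southhaven Municipality, 1 Jan – 4 Feb 2022: 35 days → £96500 × 2.35% × 35/365 = £217.4555
Stonemouth Region, 5 Feb – 18 Jul 2022: 164 days → £96500 × 3.4% × 164/365 = £1474.2027
The County of Maplegrove, 19 Jul – 31 Dec 2022: 166 days → £96500 × 2.85% × 166/365 = £1250.7986
Total = £2942.4568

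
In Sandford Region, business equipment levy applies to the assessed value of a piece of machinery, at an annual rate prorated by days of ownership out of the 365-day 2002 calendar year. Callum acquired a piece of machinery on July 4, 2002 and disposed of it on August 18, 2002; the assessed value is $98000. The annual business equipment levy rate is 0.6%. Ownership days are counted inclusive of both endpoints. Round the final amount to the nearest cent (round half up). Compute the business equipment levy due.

Days held (July 4 – August 18, 2002): 46 out of 365
Tax = $98000 × 0.6% × 46/365 = $74.1041

$74.10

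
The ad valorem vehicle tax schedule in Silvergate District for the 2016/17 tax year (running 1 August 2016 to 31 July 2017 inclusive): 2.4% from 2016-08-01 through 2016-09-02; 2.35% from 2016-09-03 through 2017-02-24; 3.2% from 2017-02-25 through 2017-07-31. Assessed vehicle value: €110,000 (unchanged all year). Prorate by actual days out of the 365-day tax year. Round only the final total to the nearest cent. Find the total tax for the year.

€2,992.15

2016-08-01 to 2016-09-02: 33 days at 2.4% → €110,000 × 2.4% × 33/365 = €238.6849
2016-09-03 to 2017-02-24: 175 days at 2.35% → €110,000 × 2.35% × 175/365 = €1,239.3836
2017-02-25 to 2017-07-31: 157 days at 3.2% → €110,000 × 3.2% × 157/365 = €1,514.0822
Total = €2,992.1507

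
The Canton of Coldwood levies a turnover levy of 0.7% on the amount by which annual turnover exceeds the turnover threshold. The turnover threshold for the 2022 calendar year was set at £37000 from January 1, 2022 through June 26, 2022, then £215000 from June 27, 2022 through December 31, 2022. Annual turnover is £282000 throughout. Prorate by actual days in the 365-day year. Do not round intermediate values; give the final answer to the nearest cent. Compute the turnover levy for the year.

January 1 – June 26, 2022: 177 days, exemption £37000 → (£282000 − £37000) × 0.7% × 177/365 = £831.6575
June 27 – December 31, 2022: 188 days, exemption £215000 → (£282000 − £215000) × 0.7% × 188/365 = £241.5671
Total = £1073.2247

£1073.22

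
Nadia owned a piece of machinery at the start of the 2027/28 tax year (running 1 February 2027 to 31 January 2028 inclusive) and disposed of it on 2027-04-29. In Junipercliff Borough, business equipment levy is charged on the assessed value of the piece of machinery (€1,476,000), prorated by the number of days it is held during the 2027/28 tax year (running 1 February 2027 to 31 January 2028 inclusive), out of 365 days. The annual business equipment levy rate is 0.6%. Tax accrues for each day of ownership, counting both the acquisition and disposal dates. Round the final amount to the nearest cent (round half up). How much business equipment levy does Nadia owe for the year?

€2,135.15

Days held (2027-02-01 to 2027-04-29): 88 out of 365
Tax = €1,476,000 × 0.6% × 88/365 = €2,135.1452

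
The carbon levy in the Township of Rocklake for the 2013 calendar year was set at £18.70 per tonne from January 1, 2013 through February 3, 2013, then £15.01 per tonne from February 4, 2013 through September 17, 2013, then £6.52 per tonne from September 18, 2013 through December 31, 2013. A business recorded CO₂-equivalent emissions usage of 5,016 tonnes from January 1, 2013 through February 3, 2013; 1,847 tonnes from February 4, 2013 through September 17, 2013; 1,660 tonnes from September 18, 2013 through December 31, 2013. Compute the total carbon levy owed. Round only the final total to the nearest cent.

£132,345.87

January 1 – February 3, 2013: 5,016 tonnes at £18.70/tonne → £93,799.20
February 4 – September 17, 2013: 1,847 tonnes at £15.01/tonne → £27,723.47
September 18 – December 31, 2013: 1,660 tonnes at £6.52/tonne → £10,823.20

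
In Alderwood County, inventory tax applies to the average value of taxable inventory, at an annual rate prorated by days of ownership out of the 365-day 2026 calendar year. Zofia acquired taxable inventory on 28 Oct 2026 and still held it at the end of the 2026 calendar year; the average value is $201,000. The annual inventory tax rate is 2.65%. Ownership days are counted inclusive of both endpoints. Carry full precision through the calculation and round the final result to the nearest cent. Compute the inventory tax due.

Days held (28 Oct – 31 Dec 2026): 65 out of 365
Tax = $201,000 × 2.65% × 65/365 = $948.5548

$948.55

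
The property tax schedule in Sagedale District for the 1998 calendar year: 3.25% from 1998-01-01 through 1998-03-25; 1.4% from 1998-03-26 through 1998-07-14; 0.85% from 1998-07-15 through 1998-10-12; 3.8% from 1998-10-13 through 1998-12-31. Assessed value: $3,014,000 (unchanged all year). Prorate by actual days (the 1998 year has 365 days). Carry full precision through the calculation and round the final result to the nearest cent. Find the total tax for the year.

1998-01-01 to 1998-03-25: 84 days at 3.25% → $3,014,000 × 3.25% × 84/365 = $22,543.0685
1998-03-26 to 1998-07-14: 111 days at 1.4% → $3,014,000 × 1.4% × 111/365 = $12,832.2082
1998-07-15 to 1998-10-12: 90 days at 0.85% → $3,014,000 × 0.85% × 90/365 = $6,317.0137
1998-10-13 to 1998-12-31: 80 days at 3.8% → $3,014,000 × 3.8% × 80/365 = $25,102.9041
Total = $66,795.1945

$66,795.19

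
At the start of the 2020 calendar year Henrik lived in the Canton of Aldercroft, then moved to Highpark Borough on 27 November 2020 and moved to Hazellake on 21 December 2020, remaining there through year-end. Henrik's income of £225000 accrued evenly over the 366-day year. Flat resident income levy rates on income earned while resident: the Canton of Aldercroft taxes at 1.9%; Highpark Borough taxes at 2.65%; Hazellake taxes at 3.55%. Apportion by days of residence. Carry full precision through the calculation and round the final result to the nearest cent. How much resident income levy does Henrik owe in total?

The Canton of Aldercroft, 1 January – 26 November 2020: 331 days → £225000 × 1.9% × 331/366 = £3866.1885
Highpark Borough, 27 November – 20 December 2020: 24 days → £225000 × 2.65% × 24/366 = £390.9836
Hazellake, 21 December – 31 December 2020: 11 days → £225000 × 3.55% × 11/366 = £240.0615
Total = £4497.2336

£4497.23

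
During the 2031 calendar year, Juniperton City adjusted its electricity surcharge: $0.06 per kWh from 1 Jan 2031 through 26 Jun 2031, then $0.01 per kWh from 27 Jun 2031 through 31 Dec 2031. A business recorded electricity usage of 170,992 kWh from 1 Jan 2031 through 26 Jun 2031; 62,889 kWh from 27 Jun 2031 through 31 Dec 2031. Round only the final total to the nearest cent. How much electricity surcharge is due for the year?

$10,888.41

1 Jan – 26 Jun 2031: 170,992 kWh at $0.06/kWh → $10,259.52
27 Jun – 31 Dec 2031: 62,889 kWh at $0.01/kWh → $628.89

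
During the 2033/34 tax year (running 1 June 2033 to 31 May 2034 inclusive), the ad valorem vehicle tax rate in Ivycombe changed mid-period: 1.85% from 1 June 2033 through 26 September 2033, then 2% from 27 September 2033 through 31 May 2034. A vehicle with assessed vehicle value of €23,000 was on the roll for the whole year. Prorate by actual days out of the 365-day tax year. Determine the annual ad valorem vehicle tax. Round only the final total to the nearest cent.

€448.85

1 June – 26 September 2033: 118 days at 1.85% → €23,000 × 1.85% × 118/365 = €137.5589
27 September 2033 – 31 May 2034: 247 days at 2% → €23,000 × 2% × 247/365 = €311.2877
Total = €448.8466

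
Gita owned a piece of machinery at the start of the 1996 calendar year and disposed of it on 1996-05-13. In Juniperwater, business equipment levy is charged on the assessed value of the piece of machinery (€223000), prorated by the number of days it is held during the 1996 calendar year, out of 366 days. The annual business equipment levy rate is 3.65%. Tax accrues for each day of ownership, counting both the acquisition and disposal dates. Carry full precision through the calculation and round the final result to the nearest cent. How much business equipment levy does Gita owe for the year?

Days held (1996-01-01 to 1996-05-13): 134 out of 366
Tax = €223000 × 3.65% × 134/366 = €2980.0355

€2980.04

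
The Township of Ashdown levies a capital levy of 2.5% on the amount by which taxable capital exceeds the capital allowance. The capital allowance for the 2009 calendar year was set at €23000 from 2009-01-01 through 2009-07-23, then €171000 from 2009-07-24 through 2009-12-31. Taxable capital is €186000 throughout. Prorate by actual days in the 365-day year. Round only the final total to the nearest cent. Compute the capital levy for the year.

2009-01-01 to 2009-07-23: 204 days, exemption €23000 → (€186000 − €23000) × 2.5% × 204/365 = €2277.5342
2009-07-24 to 2009-12-31: 161 days, exemption €171000 → (€186000 − €171000) × 2.5% × 161/365 = €165.4110
Total = €2442.9452

€2442.95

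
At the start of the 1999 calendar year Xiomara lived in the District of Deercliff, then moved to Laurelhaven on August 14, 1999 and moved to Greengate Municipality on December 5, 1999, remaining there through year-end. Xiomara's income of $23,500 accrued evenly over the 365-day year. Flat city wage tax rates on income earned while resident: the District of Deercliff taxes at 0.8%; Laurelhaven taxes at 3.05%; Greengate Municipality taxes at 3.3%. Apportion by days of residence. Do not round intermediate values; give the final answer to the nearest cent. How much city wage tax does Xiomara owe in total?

The District of Deercliff, January 1 – August 13, 1999: 225 days → $23,500 × 0.8% × 225/365 = $115.8904
Laurelhaven, August 14 – December 4, 1999: 113 days → $23,500 × 3.05% × 113/365 = $221.8979
Greengate Municipality, December 5 – December 31, 1999: 27 days → $23,500 × 3.3% × 27/365 = $57.3658
Total = $395.1541

$395.15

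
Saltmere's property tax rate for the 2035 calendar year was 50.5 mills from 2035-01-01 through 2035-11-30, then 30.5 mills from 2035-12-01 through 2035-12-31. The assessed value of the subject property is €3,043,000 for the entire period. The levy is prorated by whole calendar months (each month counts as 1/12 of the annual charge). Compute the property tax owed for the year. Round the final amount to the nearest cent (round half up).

2035-01-01 to 2035-11-30: 11 months at 50.5 mills → €3,043,000 × 5.05% × 11/12 = €140,865.5417
2035-12-01 to 2035-12-31: 1 month at 30.5 mills → €3,043,000 × 3.05% × 1/12 = €7,734.2917
Total = €148,599.8333

€148,599.83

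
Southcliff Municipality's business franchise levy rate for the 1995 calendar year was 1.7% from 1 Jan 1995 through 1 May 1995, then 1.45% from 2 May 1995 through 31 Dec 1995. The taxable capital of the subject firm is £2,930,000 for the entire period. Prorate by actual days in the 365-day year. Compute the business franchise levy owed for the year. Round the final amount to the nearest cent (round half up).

£44,913.29

1 Jan – 1 May 1995: 121 days at 1.7% → £2,930,000 × 1.7% × 121/365 = £16,512.3562
2 May – 31 Dec 1995: 244 days at 1.45% → £2,930,000 × 1.45% × 244/365 = £28,400.9315
Total = £44,913.2877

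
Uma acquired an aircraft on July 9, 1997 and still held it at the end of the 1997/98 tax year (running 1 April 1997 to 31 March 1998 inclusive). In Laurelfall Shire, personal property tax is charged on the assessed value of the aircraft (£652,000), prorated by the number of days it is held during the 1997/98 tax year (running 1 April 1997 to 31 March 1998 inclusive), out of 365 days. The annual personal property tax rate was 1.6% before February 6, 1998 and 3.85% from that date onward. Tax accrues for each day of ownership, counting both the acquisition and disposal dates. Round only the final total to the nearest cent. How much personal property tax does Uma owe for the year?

July 9, 1997 – February 5, 1998: 212 days at 1.6% → £652,000 × 1.6% × 212/365 = £6,059.1342
February 6 – March 31, 1998: 54 days at 3.85% → £652,000 × 3.85% × 54/365 = £3,713.7205
Total = £9,772.8548

£9,772.85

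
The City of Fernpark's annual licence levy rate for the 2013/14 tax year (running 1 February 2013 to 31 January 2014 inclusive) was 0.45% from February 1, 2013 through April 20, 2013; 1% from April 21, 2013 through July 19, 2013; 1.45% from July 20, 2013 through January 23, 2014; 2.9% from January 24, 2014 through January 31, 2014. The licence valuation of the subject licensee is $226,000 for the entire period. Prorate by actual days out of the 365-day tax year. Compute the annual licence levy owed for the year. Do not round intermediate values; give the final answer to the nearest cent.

February 1 – April 20, 2013: 79 days at 0.45% → $226,000 × 0.45% × 79/365 = $220.1178
April 21 – July 19, 2013: 90 days at 1% → $226,000 × 1% × 90/365 = $557.2603
July 20, 2013 – January 23, 2014: 188 days at 1.45% → $226,000 × 1.45% × 188/365 = $1,687.8795
January 24 – January 31, 2014: 8 days at 2.9% → $226,000 × 2.9% × 8/365 = $143.6493
Total = $2,608.9068

$2,608.91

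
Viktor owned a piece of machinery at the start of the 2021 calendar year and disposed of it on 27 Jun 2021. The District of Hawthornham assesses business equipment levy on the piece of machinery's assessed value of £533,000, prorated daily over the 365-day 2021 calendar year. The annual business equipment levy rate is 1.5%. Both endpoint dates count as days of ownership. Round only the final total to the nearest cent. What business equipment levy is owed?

Days held (1 Jan – 27 Jun 2021): 178 out of 365
Tax = £533,000 × 1.5% × 178/365 = £3,898.9315

£3,898.93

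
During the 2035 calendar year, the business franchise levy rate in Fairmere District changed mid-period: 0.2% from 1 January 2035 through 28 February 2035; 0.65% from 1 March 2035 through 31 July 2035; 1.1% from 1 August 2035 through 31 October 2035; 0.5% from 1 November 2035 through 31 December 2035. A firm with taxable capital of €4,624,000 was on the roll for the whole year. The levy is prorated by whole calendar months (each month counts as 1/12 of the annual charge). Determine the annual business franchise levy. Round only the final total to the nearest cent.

1 January – 28 February 2035: 2 months at 0.2% → €4,624,000 × 0.2% × 2/12 = €1,541.3333
1 March – 31 July 2035: 5 months at 0.65% → €4,624,000 × 0.65% × 5/12 = €12,523.3333
1 August – 31 October 2035: 3 months at 1.1% → €4,624,000 × 1.1% × 3/12 = €12,716.0000
1 November – 31 December 2035: 2 months at 0.5% → €4,624,000 × 0.5% × 2/12 = €3,853.3333
Total = €30,634.0000

€30,634.00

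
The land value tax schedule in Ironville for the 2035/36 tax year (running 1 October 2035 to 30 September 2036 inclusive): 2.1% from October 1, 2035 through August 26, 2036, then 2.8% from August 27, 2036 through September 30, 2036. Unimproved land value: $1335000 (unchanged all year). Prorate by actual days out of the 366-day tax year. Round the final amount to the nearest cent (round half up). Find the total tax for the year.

$28928.65

October 1, 2035 – August 26, 2036: 331 days at 2.1% → $1335000 × 2.1% × 331/366 = $25354.0574
August 27 – September 30, 2036: 35 days at 2.8% → $1335000 × 2.8% × 35/366 = $3574.5902
Total = $28928.6475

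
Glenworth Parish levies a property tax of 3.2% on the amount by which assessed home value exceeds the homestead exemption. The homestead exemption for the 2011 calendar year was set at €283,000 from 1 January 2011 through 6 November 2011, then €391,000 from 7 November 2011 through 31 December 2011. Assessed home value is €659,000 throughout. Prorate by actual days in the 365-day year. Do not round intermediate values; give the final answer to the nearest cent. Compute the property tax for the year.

1 January – 6 November 2011: 310 days, exemption €283,000 → (€659,000 − €283,000) × 3.2% × 310/365 = €10,218.9589
7 November – 31 December 2011: 55 days, exemption €391,000 → (€659,000 − €391,000) × 3.2% × 55/365 = €1,292.2740
Total = €11,511.2329

€11,511.23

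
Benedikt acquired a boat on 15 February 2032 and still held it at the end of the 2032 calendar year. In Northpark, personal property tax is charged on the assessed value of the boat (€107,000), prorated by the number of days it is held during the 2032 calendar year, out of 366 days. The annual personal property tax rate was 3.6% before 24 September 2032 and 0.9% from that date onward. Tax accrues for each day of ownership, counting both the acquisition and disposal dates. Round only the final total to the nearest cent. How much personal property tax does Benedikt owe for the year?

15 February – 23 September 2032: 222 days at 3.6% → €107,000 × 3.6% × 222/366 = €2,336.4590
24 September – 31 December 2032: 99 days at 0.9% → €107,000 × 0.9% × 99/366 = €260.4836
Total = €2,596.9426

€2,596.94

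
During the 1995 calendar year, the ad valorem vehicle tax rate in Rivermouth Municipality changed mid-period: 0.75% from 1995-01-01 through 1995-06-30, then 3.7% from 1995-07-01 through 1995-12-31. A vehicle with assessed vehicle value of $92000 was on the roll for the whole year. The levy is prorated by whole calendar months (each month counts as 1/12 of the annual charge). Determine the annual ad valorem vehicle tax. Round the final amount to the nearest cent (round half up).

1995-01-01 to 1995-06-30: 6 months at 0.75% → $92000 × 0.75% × 6/12 = $345.0000
1995-07-01 to 1995-12-31: 6 months at 3.7% → $92000 × 3.7% × 6/12 = $1702.0000
Total = $2047.0000

$2047.00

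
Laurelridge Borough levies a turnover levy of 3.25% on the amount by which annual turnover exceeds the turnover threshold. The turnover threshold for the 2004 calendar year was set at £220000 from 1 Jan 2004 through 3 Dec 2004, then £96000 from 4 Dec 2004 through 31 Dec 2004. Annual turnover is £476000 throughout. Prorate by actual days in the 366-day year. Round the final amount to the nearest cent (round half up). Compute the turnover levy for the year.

1 Jan – 3 Dec 2004: 338 days, exemption £220000 → (£476000 − £220000) × 3.25% × 338/366 = £7683.4973
4 Dec – 31 Dec 2004: 28 days, exemption £96000 → (£476000 − £96000) × 3.25% × 28/366 = £944.8087
Total = £8628.3060

£8628.31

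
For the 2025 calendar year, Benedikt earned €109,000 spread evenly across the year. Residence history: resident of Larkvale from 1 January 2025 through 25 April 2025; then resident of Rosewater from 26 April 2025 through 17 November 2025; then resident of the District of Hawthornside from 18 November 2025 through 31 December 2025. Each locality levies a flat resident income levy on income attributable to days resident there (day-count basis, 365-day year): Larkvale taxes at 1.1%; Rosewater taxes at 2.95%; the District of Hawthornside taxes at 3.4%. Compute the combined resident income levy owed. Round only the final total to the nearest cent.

Larkvale, 1 January – 25 April 2025: 115 days → €109,000 × 1.1% × 115/365 = €377.7671
Rosewater, 26 April – 17 November 2025: 206 days → €109,000 × 2.95% × 206/365 = €1,814.7753
The District of Hawthornside, 18 November – 31 December 2025: 44 days → €109,000 × 3.4% × 44/365 = €446.7507
Total = €2,639.2932

€2,639.29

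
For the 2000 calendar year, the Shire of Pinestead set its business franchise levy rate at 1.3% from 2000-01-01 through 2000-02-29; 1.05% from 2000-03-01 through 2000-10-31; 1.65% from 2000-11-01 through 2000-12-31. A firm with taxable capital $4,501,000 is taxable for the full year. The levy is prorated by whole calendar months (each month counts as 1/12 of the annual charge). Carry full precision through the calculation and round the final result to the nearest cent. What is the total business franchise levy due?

2000-01-01 to 2000-02-29: 2 months at 1.3% → $4,501,000 × 1.3% × 2/12 = $9,752.1667
2000-03-01 to 2000-10-31: 8 months at 1.05% → $4,501,000 × 1.05% × 8/12 = $31,507.0000
2000-11-01 to 2000-12-31: 2 months at 1.65% → $4,501,000 × 1.65% × 2/12 = $12,377.7500
Total = $53,636.9167

$53,636.92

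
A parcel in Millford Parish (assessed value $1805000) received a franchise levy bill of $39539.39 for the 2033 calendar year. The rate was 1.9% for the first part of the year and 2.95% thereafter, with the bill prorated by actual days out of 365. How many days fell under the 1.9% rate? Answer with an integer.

264 days

Let d = days at the first rate; then 365 − d days at the second rate.
$1805000 × [1.9%·d + 2.95%·(365−d)] / 365 = $39539.39
Solving gives d = 264, so the new rate took effect on September 22, 2033.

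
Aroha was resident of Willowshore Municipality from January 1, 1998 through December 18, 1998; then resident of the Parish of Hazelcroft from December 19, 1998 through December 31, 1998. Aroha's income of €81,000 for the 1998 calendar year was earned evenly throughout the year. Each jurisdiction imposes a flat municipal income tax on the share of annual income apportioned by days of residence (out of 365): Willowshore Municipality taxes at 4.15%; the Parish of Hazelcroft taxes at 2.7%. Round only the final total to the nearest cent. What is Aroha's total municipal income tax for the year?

€3,319.67

Willowshore Municipality, January 1 – December 18, 1998: 352 days → €81,000 × 4.15% × 352/365 = €3,241.7753
The Parish of Hazelcroft, December 19 – December 31, 1998: 13 days → €81,000 × 2.7% × 13/365 = €77.8932
Total = €3,319.6685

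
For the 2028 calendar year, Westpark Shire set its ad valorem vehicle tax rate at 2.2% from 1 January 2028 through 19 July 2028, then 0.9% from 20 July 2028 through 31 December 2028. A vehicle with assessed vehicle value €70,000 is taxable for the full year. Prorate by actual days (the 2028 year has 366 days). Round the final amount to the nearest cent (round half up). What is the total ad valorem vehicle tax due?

€1,129.75

1 January – 19 July 2028: 201 days at 2.2% → €70,000 × 2.2% × 201/366 = €845.7377
20 July – 31 December 2028: 165 days at 0.9% → €70,000 × 0.9% × 165/366 = €284.0164
Total = €1,129.7541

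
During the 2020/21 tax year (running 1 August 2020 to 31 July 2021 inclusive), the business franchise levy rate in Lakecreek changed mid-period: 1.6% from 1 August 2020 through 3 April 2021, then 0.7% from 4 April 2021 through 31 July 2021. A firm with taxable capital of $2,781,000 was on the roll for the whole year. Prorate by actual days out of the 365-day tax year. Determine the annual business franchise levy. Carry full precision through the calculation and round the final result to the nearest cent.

$36,335.86

1 August 2020 – 3 April 2021: 246 days at 1.6% → $2,781,000 × 1.6% × 246/365 = $29,989.0849
4 April – 31 July 2021: 119 days at 0.7% → $2,781,000 × 0.7% × 119/365 = $6,346.7753
Total = $36,335.8603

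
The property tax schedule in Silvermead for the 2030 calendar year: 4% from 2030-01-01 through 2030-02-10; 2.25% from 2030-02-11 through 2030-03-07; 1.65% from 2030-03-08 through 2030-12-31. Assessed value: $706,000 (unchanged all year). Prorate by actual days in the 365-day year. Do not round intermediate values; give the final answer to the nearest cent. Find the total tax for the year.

2030-01-01 to 2030-02-10: 41 days at 4% → $706,000 × 4% × 41/365 = $3,172.1644
2030-02-11 to 2030-03-07: 25 days at 2.25% → $706,000 × 2.25% × 25/365 = $1,088.0137
2030-03-08 to 2030-12-31: 299 days at 1.65% → $706,000 × 1.65% × 299/365 = $9,542.6055
Total = $13,802.7836

$13,802.78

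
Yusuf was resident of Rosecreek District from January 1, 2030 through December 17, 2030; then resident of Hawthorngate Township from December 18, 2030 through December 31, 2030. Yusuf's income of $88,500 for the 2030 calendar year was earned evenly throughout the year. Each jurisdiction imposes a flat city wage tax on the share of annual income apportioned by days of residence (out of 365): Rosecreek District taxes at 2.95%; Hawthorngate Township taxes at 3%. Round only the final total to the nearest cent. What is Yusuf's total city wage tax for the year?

Rosecreek District, January 1 – December 17, 2030: 351 days → $88,500 × 2.95% × 351/365 = $2,510.6116
Hawthorngate Township, December 18 – December 31, 2030: 14 days → $88,500 × 3% × 14/365 = $101.8356
Total = $2,612.4473

$2,612.45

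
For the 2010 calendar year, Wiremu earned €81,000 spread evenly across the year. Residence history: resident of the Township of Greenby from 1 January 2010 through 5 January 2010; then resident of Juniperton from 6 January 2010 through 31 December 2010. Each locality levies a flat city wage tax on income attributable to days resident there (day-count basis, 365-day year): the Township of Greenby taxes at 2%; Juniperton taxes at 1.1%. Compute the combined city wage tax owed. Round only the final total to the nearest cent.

The Township of Greenby, 1 January – 5 January 2010: 5 days → €81,000 × 2% × 5/365 = €22.1918
Juniperton, 6 January – 31 December 2010: 360 days → €81,000 × 1.1% × 360/365 = €878.7945
Total = €900.9863

€900.99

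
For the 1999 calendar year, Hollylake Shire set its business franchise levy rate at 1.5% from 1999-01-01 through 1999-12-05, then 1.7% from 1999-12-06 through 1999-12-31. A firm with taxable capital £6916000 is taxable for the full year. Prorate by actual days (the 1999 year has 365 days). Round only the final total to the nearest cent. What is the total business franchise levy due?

£104725.29

1999-01-01 to 1999-12-05: 339 days at 1.5% → £6916000 × 1.5% × 339/365 = £96350.3014
1999-12-06 to 1999-12-31: 26 days at 1.7% → £6916000 × 1.7% × 26/365 = £8374.9918
Total = £104725.2932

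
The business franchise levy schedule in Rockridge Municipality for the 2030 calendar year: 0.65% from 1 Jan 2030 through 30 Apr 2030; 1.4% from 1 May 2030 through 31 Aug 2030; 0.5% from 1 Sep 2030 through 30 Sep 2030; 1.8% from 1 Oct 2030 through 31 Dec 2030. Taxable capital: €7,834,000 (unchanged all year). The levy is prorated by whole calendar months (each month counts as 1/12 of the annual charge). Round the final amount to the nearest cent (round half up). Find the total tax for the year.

€92,049.50

1 Jan – 30 Apr 2030: 4 months at 0.65% → €7,834,000 × 0.65% × 4/12 = €16,973.6667
1 May – 31 Aug 2030: 4 months at 1.4% → €7,834,000 × 1.4% × 4/12 = €36,558.6667
1 Sep – 30 Sep 2030: 1 month at 0.5% → €7,834,000 × 0.5% × 1/12 = €3,264.1667
1 Oct – 31 Dec 2030: 3 months at 1.8% → €7,834,000 × 1.8% × 3/12 = €35,253.0000
Total = €92,049.5000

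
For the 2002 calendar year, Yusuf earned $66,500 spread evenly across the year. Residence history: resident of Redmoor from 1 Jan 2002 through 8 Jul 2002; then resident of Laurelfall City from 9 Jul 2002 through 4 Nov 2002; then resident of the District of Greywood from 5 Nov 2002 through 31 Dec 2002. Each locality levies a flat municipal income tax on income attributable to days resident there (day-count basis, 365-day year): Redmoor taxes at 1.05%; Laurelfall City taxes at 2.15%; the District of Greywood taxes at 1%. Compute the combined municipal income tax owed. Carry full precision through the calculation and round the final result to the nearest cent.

$931.55

Redmoor, 1 Jan – 8 Jul 2002: 189 days → $66,500 × 1.05% × 189/365 = $361.5596
Laurelfall City, 9 Jul – 4 Nov 2002: 119 days → $66,500 × 2.15% × 119/365 = $466.1377
The District of Greywood, 5 Nov – 31 Dec 2002: 57 days → $66,500 × 1% × 57/365 = $103.8493
Total = $931.5466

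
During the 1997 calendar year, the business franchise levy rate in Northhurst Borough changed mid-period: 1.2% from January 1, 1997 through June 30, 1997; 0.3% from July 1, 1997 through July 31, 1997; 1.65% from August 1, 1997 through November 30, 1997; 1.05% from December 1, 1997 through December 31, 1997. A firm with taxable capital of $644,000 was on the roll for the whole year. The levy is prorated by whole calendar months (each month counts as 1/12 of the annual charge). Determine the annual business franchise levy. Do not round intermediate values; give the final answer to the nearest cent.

January 1 – June 30, 1997: 6 months at 1.2% → $644,000 × 1.2% × 6/12 = $3,864.0000
July 1 – July 31, 1997: 1 month at 0.3% → $644,000 × 0.3% × 1/12 = $161.0000
August 1 – November 30, 1997: 4 months at 1.65% → $644,000 × 1.65% × 4/12 = $3,542.0000
December 1 – December 31, 1997: 1 month at 1.05% → $644,000 × 1.05% × 1/12 = $563.5000
Total = $8,130.5000

$8,130.50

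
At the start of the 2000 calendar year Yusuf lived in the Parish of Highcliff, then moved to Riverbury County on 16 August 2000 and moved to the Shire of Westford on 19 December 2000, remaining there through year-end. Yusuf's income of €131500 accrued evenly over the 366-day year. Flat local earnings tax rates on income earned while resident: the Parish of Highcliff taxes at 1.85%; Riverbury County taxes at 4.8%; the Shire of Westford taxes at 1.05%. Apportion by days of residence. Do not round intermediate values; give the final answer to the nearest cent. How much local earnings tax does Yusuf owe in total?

€3720.26

The Parish of Highcliff, 1 January – 15 August 2000: 228 days → €131500 × 1.85% × 228/366 = €1515.4836
Riverbury County, 16 August – 18 December 2000: 125 days → €131500 × 4.8% × 125/366 = €2155.7377
The Shire of Westford, 19 December – 31 December 2000: 13 days → €131500 × 1.05% × 13/366 = €49.0430
Total = €3720.2643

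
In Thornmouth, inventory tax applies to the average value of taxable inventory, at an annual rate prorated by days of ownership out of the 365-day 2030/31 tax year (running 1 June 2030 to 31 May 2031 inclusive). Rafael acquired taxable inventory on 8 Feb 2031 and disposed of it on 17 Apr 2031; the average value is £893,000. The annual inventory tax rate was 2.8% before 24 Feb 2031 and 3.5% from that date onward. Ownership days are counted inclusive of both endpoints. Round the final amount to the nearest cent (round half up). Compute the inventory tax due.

8 Feb – 23 Feb 2031: 16 days at 2.8% → £893,000 × 2.8% × 16/365 = £1,096.0658
24 Feb – 17 Apr 2031: 53 days at 3.5% → £893,000 × 3.5% × 53/365 = £4,538.3973
Total = £5,634.4630

£5,634.46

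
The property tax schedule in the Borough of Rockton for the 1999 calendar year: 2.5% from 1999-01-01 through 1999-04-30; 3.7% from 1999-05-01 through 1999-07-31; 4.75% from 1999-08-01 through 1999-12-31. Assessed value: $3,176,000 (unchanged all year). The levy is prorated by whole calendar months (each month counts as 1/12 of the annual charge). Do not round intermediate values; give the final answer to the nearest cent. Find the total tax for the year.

1999-01-01 to 1999-04-30: 4 months at 2.5% → $3,176,000 × 2.5% × 4/12 = $26,466.6667
1999-05-01 to 1999-07-31: 3 months at 3.7% → $3,176,000 × 3.7% × 3/12 = $29,378.0000
1999-08-01 to 1999-12-31: 5 months at 4.75% → $3,176,000 × 4.75% × 5/12 = $62,858.3333
Total = $118,703.0000

$118,703.00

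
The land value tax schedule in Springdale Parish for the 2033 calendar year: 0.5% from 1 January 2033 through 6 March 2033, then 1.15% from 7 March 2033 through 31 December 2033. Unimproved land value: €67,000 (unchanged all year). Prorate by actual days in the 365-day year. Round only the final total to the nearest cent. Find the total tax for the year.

€692.95

1 January – 6 March 2033: 65 days at 0.5% → €67,000 × 0.5% × 65/365 = €59.6575
7 March – 31 December 2033: 300 days at 1.15% → €67,000 × 1.15% × 300/365 = €633.2877
Total = €692.9452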